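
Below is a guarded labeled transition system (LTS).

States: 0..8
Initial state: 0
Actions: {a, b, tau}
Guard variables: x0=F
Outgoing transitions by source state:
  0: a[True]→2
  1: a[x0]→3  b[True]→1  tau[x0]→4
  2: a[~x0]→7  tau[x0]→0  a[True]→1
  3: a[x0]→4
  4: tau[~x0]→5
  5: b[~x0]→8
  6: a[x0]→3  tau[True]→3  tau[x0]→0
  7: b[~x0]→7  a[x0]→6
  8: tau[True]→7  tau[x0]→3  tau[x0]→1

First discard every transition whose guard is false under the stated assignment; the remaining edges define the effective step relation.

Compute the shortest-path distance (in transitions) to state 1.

Answer: 2

Trace:
BFS to 1:
  Layer 0: {0}
  Layer 1: {2}
  Layer 2: {1,7}
first hit 1 at d=2 via a·a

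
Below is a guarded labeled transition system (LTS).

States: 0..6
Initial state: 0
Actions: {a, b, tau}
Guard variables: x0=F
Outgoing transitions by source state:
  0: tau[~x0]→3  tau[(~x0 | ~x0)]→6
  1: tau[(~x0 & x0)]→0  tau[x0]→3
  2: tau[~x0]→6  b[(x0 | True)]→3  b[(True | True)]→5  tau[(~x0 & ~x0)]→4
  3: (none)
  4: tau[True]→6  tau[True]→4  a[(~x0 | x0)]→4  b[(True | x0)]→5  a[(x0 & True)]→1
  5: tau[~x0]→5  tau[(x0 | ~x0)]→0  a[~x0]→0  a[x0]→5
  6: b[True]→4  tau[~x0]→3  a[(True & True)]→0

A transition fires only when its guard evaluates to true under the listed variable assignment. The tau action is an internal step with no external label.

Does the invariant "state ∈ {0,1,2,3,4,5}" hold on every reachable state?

Answer: INVARIANT VIOLATED at state 6

Analysis:
Allowed set {0,1,2,3,4,5}
R = {0,3,4,5,6}
  0: ✓
  3: ✓
  4: ✓
  5: ✓
  6: ✗ unsafe
reach 6 via tau — violates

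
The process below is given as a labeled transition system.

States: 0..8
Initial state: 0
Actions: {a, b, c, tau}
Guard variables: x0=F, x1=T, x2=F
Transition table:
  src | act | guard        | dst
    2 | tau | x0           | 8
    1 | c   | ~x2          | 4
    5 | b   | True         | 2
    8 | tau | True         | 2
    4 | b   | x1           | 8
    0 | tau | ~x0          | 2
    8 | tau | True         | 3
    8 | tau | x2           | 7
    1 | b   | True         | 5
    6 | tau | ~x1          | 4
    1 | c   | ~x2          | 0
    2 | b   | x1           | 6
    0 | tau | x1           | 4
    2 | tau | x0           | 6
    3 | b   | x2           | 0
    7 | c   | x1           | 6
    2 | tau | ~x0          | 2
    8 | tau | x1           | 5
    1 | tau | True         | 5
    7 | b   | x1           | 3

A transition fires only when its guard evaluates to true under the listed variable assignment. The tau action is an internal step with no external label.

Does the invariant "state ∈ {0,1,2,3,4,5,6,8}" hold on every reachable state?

Inv-set: {0,1,2,3,4,5,6,8}
Reach set: {0,2,3,4,5,6,8}
  0: ✓
  2: ✓
  3: ✓
  4: ✓
  5: ✓
  6: ✓
  8: ✓

Answer: INVARIANT HOLDS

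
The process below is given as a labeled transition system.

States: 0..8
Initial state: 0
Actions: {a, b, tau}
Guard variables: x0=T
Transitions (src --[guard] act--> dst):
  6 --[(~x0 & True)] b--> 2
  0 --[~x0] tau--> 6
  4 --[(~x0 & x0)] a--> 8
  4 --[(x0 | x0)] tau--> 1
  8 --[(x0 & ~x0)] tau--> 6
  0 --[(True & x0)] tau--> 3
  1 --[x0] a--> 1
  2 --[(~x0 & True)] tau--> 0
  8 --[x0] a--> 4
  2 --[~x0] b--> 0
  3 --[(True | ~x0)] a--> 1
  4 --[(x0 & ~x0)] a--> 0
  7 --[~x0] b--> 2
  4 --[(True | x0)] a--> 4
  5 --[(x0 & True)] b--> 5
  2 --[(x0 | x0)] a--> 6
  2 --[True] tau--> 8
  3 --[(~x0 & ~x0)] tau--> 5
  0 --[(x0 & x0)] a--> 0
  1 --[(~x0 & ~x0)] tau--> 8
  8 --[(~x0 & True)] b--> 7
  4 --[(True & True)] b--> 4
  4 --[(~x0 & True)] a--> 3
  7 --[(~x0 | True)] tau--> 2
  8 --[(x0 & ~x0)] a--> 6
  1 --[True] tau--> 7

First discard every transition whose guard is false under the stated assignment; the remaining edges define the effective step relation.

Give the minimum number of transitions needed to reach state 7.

BFS to 7:
  Layer 0: {0}
  Layer 1: {3}
  Layer 2: {1}
  Layer 3: {7}
first hit 7 at d=3 via tau·a·tau

Answer: 3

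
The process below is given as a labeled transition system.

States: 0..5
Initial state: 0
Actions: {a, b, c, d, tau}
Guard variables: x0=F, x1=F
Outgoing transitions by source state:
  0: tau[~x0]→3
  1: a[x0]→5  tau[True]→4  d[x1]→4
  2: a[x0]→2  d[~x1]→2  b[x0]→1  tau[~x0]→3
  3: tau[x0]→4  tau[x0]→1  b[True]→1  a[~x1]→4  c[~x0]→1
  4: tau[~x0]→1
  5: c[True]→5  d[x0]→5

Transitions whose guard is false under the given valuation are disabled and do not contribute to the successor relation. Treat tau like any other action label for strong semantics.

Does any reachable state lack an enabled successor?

Answer: DEADLOCK-FREE

Working:
Reachable = {0,1,3,4}
  0: tau→3  [1 out]
  1: tau→4  [1 out]
  3: a→4  b→1  c→1  [3 out]
  4: tau→1  [1 out]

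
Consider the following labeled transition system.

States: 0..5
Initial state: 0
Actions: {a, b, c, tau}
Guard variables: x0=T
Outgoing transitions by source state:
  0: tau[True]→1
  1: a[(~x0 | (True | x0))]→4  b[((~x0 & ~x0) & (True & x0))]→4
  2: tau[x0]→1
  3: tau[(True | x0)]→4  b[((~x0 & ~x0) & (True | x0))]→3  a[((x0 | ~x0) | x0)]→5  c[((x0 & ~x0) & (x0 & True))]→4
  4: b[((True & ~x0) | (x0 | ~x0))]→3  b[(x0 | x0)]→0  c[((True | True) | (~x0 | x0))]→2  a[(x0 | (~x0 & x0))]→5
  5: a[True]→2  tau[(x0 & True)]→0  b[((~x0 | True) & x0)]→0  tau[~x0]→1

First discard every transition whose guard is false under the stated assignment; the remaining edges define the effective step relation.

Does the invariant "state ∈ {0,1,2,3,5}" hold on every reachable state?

Answer: INVARIANT VIOLATED at state 4

Trace:
Safe = {0,1,2,3,5}
Reachable = {0,1,2,3,4,5}
  0: ok
  1: ok
  2: ok
  3: ok
  4: outside
  5: ok
witness against invariant: tau·a → 4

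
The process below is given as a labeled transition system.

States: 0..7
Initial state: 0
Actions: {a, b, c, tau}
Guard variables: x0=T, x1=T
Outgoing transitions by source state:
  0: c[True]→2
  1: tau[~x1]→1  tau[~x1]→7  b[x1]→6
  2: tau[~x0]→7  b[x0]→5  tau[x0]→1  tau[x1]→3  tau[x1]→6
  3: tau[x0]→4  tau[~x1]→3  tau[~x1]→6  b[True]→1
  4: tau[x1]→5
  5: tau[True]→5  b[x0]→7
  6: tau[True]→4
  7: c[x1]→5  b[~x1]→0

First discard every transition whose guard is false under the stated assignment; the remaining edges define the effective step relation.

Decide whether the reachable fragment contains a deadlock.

Answer: DEADLOCK-FREE

Working:
R = {0,1,2,3,4,5,6,7}
  0: c→2  [deg 1]
  1: b→6  [deg 1]
  2: b→5  tau→1  tau→3  tau→6  [deg 4]
  3: b→1  tau→4  [deg 2]
  4: tau→5  [deg 1]
  5: b→7  tau→5  [deg 2]
  6: tau→4  [deg 1]
  7: c→5  [deg 1]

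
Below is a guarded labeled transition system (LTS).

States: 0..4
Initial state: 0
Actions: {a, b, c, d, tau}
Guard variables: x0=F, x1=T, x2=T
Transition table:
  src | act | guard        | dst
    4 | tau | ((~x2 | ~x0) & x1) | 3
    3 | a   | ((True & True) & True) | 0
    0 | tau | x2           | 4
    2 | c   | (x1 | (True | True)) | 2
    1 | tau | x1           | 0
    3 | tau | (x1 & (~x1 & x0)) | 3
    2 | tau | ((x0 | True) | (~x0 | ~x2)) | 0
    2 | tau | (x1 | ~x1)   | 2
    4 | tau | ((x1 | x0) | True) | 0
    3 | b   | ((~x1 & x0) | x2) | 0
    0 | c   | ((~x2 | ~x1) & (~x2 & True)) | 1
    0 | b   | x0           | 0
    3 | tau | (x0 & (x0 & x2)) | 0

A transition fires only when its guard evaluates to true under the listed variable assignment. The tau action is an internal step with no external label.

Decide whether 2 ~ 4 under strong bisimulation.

Refine partition for ~:
  P[0] = {{0,1,2,3,4}}
  P[1] = {{0,1,4},{2},{3}}
  P[2] = {{0,1},{2},{3},{4}}
  P[3] = {{0},{1},{2},{3},{4}}
5 equivalence class(es) (converged in 4)
[2]={2}  [4]={4}

Answer: NOT BISIMILAR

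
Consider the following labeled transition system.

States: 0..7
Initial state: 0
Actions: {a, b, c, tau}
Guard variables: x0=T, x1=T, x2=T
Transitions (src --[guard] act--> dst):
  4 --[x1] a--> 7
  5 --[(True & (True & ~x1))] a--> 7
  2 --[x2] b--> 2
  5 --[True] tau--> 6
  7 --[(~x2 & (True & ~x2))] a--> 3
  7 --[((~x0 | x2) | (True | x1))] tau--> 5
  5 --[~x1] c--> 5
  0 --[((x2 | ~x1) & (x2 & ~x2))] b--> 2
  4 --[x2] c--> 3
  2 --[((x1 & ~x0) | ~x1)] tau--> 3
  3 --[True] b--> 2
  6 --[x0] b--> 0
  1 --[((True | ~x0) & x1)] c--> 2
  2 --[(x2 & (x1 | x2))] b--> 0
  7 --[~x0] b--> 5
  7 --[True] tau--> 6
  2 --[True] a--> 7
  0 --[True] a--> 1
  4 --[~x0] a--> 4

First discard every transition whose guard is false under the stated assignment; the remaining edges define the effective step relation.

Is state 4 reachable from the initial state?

Answer: UNREACHABLE

Trace:
Guard filter leaves 12 enabled edge(s).
depth 0: {0}
depth 1: {1}  now seen {0,1}
depth 2: {2}  now seen {0,1,2}
depth 3: {7}  now seen {0,1,2,7}
depth 4: {5,6}  now seen {0,1,2,5,6,7}
Reachable = {0,1,2,5,6,7}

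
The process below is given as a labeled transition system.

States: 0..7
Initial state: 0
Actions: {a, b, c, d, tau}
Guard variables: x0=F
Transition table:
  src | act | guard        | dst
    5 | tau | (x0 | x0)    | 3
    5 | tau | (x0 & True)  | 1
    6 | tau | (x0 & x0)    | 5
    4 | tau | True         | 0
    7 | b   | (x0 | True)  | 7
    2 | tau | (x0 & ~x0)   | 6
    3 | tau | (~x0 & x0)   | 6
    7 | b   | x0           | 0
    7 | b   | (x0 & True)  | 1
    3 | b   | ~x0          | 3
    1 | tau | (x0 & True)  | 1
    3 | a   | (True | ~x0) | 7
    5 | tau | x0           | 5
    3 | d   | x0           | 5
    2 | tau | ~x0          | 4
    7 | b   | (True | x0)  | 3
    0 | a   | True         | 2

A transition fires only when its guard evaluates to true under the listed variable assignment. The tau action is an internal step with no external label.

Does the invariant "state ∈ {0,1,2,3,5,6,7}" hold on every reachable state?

Inv-set: {0,1,2,3,5,6,7}
Reach set: {0,2,4}
  0: ok
  2: ok
  4: VIOLATES
witness against invariant: a·tau → 4

Answer: INVARIANT VIOLATED at state 4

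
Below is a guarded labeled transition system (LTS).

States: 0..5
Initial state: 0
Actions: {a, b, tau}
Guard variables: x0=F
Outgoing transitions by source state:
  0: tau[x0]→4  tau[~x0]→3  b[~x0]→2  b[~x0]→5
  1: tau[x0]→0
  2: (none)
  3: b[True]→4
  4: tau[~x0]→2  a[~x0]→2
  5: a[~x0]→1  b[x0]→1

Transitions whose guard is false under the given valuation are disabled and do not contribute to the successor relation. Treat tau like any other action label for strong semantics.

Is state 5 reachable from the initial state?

Answer: REACHABLE

Trace:
After dropping false guards: 7 live edges.
L0 = {0}
L1 = {2,3,5}  now seen {0,2,3,5}
L2 = {1,4}  now seen {0,1,2,3,4,5}
Reach set: {0,1,2,3,4,5}
trace reaching 5: b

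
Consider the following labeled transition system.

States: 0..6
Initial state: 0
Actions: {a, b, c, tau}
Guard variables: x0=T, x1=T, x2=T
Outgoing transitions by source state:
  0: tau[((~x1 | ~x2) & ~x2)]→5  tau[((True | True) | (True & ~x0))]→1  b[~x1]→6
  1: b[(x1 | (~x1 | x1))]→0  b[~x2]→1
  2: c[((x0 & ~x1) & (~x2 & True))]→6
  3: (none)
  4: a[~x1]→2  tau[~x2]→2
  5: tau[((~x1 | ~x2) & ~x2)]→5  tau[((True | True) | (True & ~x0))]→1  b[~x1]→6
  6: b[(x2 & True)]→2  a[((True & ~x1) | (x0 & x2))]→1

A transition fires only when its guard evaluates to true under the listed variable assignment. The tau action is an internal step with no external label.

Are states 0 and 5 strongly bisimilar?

Answer: BISIMILAR

Trace:
Refine partition for ~:
  π0 = {{0,1,2,3,4,5,6}}
  π1 = {{0,5},{1},{2,3,4},{6}}
4 equivalence class(es) (converged in 2)
0∈{0,5}, 5∈{0,5}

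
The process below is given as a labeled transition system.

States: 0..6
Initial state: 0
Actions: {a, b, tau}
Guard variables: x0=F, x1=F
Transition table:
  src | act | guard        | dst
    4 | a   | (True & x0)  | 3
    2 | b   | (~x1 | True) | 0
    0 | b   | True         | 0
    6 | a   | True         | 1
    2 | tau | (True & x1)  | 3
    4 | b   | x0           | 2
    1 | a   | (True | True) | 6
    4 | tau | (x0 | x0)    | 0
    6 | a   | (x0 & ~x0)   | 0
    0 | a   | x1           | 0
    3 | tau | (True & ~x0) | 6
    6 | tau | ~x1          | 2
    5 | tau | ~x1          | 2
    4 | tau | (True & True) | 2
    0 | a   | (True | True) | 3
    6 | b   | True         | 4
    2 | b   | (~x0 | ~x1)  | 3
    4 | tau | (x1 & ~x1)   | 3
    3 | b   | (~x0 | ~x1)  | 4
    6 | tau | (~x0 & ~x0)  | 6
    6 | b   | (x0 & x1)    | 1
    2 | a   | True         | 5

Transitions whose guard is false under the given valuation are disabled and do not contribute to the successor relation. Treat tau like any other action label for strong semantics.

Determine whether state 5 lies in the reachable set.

Answer: REACHABLE

Working:
Guard filter leaves 14 enabled edge(s).
Layer 0: {0}
Layer 1: {3}  cumulative {0,3}
Layer 2: {4,6}  cumulative {0,3,4,6}
Layer 3: {1,2}  cumulative {0,1,2,3,4,6}
Layer 4: {5}  cumulative {0,1,2,3,4,5,6}
R = {0,1,2,3,4,5,6}
witness 5: a·tau·tau·a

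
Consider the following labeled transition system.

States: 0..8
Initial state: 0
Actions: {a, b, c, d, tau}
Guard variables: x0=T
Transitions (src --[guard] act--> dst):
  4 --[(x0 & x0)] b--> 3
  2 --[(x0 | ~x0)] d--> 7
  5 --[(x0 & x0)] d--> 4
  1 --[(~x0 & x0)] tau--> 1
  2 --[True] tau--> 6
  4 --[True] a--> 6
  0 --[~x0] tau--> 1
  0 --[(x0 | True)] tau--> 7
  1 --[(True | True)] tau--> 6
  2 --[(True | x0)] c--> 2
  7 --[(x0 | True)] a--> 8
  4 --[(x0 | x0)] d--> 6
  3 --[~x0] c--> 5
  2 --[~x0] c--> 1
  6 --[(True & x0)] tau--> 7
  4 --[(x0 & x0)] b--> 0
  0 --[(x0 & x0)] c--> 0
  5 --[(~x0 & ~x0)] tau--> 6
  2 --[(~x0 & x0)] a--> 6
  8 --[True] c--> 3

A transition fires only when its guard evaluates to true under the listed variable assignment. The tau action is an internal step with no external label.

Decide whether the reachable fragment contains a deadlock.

Answer: DEADLOCK at state 3

Analysis:
R = {0,3,7,8}
  0: c→0  tau→7  [deg 2]
  3: ∅  [deadlock]
  7: a→8  [deg 1]
  8: c→3  [deg 1]
witness 3: tau·a·c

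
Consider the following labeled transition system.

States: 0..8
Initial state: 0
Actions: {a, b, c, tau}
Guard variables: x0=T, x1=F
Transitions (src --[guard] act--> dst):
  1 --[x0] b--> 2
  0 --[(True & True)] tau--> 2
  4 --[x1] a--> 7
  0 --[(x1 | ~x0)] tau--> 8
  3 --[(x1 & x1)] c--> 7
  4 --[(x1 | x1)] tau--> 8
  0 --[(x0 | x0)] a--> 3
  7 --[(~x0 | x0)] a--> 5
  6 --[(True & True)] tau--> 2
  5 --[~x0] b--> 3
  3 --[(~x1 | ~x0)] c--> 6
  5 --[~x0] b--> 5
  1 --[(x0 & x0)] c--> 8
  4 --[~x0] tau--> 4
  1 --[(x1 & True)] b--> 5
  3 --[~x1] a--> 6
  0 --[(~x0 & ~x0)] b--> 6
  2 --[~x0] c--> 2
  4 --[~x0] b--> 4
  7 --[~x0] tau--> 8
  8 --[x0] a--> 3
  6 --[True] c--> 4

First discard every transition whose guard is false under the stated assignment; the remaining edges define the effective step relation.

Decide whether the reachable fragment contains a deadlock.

Reachable = {0,2,3,4,6}
  0: a→3  tau→2  [2 out]
  2: ∅  [STUCK]
  3: a→6  c→6  [2 out]
  4: ∅  [STUCK]
  6: c→4  tau→2  [2 out]
witness 2: tau

Answer: DEADLOCK at state 2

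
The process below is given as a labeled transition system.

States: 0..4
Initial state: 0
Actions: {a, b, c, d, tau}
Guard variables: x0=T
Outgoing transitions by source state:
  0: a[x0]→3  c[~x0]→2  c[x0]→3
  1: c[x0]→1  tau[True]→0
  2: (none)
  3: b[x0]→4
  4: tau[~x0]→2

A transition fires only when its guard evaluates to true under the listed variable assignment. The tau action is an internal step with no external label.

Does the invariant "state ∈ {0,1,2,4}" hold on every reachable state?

Safe = {0,1,2,4}
Reachable = {0,3,4}
  0: ok
  3: ✗ unsafe
  4: ok
reach 3 via a — violates

Answer: INVARIANT VIOLATED at state 3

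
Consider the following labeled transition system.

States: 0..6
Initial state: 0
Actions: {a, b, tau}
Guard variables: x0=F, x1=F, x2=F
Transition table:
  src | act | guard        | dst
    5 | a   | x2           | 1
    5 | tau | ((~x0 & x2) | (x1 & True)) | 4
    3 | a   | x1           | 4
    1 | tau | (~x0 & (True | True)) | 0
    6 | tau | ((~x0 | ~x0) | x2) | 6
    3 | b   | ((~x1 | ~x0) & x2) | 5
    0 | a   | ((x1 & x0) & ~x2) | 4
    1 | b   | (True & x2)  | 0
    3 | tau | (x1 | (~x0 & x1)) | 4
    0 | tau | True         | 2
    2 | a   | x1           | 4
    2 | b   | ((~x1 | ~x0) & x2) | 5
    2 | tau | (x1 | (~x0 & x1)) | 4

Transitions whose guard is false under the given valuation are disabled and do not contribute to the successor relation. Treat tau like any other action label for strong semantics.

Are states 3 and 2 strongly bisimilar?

Answer: BISIMILAR

Working:
Bisimulation quotient by refinement:
  P[0] = {{0,1,2,3,4,5,6}}
  P[1] = {{0,1,6},{2,3,4,5}}
  P[2] = {{0},{1,6},{2,3,4,5}}
  P[3] = {{0},{1},{2,3,4,5},{6}}
4 equivalence class(es) (converged in 4)
class of 3: {2,3,4,5}; class of 2: {2,3,4,5}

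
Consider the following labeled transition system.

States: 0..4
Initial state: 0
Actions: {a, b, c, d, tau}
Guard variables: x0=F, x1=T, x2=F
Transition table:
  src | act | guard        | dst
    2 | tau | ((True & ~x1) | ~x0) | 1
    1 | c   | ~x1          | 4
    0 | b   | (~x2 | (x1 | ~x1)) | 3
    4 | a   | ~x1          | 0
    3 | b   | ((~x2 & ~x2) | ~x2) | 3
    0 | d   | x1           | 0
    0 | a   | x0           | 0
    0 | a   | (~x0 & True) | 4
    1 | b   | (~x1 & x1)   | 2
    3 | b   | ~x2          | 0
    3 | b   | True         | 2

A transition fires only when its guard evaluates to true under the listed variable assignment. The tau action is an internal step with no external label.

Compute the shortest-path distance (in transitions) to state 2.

Answer: 2

Analysis:
Layered search for 2:
  L0 = {0}
  L1 = {3,4}
  L2 = {2}
2 enters at depth 2; path b·b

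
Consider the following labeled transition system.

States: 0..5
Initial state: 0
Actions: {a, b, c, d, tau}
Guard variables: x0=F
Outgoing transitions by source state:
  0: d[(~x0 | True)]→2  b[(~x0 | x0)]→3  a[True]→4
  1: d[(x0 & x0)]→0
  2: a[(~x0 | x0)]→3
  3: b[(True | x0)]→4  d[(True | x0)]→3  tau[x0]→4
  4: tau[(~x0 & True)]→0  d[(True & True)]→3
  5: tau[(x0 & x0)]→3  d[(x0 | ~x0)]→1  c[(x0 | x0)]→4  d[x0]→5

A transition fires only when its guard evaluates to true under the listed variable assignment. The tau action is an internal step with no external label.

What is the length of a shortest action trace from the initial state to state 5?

Answer: UNREACHABLE

Working:
Breadth-first toward 5:
  depth 0: {0}
  depth 1: {2,3,4}
5 never appears.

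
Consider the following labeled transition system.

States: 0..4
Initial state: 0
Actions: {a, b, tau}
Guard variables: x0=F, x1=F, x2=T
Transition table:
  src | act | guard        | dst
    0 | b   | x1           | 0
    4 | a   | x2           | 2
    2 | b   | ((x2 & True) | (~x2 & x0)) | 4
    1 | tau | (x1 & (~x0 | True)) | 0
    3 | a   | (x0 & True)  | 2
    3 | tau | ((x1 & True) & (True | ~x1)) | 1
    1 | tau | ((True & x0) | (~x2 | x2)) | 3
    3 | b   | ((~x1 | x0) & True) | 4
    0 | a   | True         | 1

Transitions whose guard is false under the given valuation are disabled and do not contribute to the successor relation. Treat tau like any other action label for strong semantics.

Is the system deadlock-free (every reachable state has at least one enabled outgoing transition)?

Answer: DEADLOCK-FREE

Analysis:
R = {0,1,2,3,4}
  0: a→1  [1 out]
  1: tau→3  [1 out]
  2: b→4  [1 out]
  3: b→4  [1 out]
  4: a→2  [1 out]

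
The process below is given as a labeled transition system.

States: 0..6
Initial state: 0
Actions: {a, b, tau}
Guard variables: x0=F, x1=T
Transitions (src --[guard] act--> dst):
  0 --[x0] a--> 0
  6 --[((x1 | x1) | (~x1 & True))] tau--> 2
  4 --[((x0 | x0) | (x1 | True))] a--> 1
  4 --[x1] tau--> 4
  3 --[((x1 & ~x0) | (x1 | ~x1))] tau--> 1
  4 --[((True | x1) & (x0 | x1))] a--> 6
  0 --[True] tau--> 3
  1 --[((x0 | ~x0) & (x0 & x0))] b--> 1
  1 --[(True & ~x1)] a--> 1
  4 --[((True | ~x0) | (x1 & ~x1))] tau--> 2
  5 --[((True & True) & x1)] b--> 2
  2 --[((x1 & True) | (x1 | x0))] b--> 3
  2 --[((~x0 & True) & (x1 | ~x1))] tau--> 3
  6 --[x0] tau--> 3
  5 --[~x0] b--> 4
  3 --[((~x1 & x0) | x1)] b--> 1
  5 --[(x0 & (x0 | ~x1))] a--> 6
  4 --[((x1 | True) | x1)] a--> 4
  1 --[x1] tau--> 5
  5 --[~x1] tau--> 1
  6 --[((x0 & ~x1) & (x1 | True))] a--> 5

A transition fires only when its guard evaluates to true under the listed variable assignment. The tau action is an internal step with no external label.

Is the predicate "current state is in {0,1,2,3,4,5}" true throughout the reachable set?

Inv-set: {0,1,2,3,4,5}
Reachable = {0,1,2,3,4,5,6}
  0: ✓
  1: ✓
  2: ✓
  3: ✓
  4: ✓
  5: ✓
  6: outside
witness against invariant: tau·tau·tau·b·a → 6

Answer: INVARIANT VIOLATED at state 6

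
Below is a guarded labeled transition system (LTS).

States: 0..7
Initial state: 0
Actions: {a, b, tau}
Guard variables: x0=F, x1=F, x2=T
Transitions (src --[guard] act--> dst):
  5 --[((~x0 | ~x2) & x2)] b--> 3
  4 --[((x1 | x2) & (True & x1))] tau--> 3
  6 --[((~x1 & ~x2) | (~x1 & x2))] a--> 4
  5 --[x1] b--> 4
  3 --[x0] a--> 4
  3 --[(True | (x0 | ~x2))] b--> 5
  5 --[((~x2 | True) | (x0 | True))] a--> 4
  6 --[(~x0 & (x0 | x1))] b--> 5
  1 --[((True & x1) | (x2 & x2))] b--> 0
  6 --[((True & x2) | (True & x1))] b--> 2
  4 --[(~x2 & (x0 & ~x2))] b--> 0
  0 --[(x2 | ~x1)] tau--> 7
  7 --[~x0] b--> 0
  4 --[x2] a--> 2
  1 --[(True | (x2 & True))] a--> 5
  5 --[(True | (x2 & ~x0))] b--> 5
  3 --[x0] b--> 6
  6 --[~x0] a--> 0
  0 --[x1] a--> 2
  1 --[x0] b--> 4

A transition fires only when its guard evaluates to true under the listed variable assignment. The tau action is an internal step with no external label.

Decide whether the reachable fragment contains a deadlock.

Answer: DEADLOCK-FREE

Analysis:
Reachable = {0,7}
  0: tau→7  [1 exit(s)]
  7: b→0  [1 exit(s)]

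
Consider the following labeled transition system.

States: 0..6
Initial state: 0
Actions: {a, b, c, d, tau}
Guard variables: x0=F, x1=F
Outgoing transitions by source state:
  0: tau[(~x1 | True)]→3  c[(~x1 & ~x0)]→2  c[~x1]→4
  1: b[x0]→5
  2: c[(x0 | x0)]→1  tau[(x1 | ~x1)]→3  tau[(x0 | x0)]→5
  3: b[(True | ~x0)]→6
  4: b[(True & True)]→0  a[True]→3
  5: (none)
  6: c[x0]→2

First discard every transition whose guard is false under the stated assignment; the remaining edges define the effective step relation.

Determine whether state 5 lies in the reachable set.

Answer: UNREACHABLE

Trace:
7 transition(s) survive guard evaluation.
depth 0: {0}
depth 1: {2,3,4}  total {0,2,3,4}
depth 2: {6}  total {0,2,3,4,6}
Reach set: {0,2,3,4,6}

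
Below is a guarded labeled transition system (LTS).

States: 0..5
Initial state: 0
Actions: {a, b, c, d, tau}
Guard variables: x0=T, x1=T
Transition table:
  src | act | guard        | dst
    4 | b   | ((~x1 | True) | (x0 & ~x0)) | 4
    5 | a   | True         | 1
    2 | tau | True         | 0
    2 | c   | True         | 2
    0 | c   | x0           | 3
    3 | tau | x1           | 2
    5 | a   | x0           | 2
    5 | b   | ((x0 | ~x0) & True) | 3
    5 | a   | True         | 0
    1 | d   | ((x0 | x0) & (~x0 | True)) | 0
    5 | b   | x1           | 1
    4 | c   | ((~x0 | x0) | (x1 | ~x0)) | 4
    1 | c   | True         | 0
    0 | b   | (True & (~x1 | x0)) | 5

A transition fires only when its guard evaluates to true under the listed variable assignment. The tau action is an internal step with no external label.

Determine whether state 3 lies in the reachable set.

Answer: REACHABLE

Working:
14 transition(s) survive guard evaluation.
Layer 0: {0}
Layer 1: {3,5}  cumulative {0,3,5}
Layer 2: {1,2}  cumulative {0,1,2,3,5}
R = {0,1,2,3,5}
Path to 3: c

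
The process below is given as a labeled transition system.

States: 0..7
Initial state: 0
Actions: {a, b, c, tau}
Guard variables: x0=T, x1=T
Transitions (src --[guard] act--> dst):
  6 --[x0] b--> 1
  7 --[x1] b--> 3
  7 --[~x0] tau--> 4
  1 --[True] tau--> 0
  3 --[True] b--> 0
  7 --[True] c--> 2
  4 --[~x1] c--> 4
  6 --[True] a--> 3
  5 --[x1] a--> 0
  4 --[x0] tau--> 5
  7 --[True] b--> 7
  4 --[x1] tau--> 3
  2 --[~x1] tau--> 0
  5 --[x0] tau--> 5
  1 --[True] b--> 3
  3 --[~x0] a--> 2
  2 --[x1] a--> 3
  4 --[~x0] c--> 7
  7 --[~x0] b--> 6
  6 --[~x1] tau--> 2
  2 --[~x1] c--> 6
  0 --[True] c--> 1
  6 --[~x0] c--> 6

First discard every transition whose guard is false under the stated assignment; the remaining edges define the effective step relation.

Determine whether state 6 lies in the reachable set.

Answer: UNREACHABLE

Working:
After dropping false guards: 14 live edges.
Layer 0: {0}
Layer 1: {1}  now seen {0,1}
Layer 2: {3}  now seen {0,1,3}
R = {0,1,3}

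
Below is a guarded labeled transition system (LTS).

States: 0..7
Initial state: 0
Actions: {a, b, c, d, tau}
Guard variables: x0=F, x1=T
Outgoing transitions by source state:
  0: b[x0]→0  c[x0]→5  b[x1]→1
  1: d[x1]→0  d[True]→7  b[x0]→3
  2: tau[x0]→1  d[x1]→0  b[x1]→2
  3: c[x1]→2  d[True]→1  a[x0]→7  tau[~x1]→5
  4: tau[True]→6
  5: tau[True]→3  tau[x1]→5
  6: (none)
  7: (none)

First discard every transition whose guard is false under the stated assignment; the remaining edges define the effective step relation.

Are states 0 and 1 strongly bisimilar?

Answer: NOT BISIMILAR

Analysis:
Bisimulation quotient by refinement:
  round 0: {{0,1,2,3,4,5,6,7}}
  round 1: {{0},{1},{2},{3},{4,5},{6,7}}
  round 2: {{0},{1},{2},{3},{4},{5},{6,7}}
7 equivalence class(es) (converged in 3)
[0]={0}  [1]={1}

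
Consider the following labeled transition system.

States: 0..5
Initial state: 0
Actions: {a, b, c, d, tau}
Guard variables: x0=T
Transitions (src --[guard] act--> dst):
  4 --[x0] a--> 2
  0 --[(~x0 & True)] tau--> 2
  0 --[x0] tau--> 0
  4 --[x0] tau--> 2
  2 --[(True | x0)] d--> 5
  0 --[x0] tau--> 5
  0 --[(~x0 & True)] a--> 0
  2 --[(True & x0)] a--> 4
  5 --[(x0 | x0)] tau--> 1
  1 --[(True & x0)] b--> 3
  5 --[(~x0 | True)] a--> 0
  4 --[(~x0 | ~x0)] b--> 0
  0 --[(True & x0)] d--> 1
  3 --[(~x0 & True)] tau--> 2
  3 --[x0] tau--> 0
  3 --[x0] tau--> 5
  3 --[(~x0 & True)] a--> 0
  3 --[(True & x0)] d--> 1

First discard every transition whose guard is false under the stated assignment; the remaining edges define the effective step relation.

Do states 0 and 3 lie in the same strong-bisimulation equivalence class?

Refine partition for ~:
  P[0] = {{0,1,2,3,4,5}}
  P[1] = {{0,3},{1},{2},{4,5}}
  P[2] = {{0,3},{1},{2},{4},{5}}
stable after 3 split(s): 5 block(s)
0∈{0,3}, 3∈{0,3}

Answer: BISIMILAR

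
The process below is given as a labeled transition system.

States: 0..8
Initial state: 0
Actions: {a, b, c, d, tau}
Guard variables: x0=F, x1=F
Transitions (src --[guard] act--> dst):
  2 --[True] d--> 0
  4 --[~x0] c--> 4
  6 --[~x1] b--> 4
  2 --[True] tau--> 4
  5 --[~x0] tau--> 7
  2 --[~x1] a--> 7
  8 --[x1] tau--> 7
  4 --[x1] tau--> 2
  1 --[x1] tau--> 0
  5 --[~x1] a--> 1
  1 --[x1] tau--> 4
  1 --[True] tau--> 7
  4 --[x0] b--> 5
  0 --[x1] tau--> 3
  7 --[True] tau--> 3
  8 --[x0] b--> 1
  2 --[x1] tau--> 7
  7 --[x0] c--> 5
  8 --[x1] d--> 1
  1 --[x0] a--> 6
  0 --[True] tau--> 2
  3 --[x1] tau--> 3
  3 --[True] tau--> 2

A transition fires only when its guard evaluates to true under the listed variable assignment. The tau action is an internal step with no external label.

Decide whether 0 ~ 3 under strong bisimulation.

Answer: BISIMILAR

Working:
Refine partition for ~:
  round 0: {{0,1,2,3,4,5,6,7,8}}
  round 1: {{0,1,3,7},{2},{4},{5},{6},{8}}
  round 2: {{0,3},{1,7},{2},{4},{5},{6},{8}}
  round 3: {{0,3},{1},{2},{4},{5},{6},{7},{8}}
stable after 4 split(s): 8 block(s)
class of 0: {0,3}; class of 3: {0,3}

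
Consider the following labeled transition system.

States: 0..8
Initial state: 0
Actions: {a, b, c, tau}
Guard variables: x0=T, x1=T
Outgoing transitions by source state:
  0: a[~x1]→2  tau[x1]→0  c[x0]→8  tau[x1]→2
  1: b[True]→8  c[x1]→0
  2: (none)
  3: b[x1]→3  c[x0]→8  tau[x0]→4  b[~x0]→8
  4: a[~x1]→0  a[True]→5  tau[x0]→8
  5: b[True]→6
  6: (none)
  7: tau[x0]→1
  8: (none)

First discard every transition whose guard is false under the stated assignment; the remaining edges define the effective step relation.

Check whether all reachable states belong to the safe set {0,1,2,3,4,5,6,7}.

Answer: INVARIANT VIOLATED at state 8

Analysis:
Safe = {0,1,2,3,4,5,6,7}
Reach set: {0,2,8}
  0: safe
  2: safe
  8: outside
counterexample path to 8: c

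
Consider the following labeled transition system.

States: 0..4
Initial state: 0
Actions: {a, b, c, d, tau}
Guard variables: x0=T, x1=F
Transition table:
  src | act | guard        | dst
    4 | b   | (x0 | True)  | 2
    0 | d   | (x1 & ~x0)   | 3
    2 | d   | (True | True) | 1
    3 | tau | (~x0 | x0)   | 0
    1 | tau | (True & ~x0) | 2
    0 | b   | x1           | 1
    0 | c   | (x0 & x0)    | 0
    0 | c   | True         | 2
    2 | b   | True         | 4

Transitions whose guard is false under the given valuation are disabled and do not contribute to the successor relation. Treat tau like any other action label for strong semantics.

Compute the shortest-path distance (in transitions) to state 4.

Answer: 2

Working:
Layered search for 4:
  Layer 0: {0}
  Layer 1: {2}
  Layer 2: {1,4}
depth(4)=2, e.g. c·b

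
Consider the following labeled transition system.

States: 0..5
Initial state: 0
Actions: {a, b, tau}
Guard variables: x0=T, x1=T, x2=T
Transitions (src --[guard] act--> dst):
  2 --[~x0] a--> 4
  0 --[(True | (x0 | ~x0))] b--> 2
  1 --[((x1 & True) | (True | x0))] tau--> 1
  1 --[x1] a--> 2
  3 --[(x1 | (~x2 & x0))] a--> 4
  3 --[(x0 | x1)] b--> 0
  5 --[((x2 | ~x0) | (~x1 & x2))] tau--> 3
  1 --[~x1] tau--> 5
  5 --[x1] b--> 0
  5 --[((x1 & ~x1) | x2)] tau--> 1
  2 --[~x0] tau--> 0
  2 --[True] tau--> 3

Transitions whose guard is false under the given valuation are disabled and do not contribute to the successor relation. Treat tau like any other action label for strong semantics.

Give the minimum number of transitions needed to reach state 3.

Answer: 2

Working:
Breadth-first toward 3:
  Layer 0: {0}
  Layer 1: {2}
  Layer 2: {3}
3 enters at depth 2; path b·tau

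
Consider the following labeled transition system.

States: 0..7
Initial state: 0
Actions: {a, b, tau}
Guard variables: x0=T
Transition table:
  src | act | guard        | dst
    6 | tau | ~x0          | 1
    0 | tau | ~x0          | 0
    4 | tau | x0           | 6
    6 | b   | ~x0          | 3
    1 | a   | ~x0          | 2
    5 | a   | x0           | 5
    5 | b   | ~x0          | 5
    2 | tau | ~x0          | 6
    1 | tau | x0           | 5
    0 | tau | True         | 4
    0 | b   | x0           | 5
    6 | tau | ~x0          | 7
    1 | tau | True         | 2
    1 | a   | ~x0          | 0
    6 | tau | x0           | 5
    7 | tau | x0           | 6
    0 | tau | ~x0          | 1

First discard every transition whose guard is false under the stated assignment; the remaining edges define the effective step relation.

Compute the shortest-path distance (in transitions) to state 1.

Answer: UNREACHABLE

Analysis:
BFS to 1:
  L0 = {0}
  L1 = {4,5}
  L2 = {6}
1 never appears.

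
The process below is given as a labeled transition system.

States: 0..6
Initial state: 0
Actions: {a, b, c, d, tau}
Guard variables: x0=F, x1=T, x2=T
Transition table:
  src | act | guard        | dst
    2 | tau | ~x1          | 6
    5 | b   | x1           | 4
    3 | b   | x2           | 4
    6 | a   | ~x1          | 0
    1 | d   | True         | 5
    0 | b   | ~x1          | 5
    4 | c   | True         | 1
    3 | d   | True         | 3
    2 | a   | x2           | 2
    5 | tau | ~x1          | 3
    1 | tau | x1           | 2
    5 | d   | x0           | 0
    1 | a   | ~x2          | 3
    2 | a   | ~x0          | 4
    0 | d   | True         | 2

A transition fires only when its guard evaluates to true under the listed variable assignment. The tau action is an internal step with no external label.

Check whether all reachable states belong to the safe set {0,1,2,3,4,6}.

Answer: INVARIANT VIOLATED at state 5

Trace:
Safe = {0,1,2,3,4,6}
Reach set: {0,1,2,4,5}
  0: ✓
  1: ✓
  2: ✓
  4: ✓
  5: ✗ unsafe
reach 5 via d·a·c·d — violates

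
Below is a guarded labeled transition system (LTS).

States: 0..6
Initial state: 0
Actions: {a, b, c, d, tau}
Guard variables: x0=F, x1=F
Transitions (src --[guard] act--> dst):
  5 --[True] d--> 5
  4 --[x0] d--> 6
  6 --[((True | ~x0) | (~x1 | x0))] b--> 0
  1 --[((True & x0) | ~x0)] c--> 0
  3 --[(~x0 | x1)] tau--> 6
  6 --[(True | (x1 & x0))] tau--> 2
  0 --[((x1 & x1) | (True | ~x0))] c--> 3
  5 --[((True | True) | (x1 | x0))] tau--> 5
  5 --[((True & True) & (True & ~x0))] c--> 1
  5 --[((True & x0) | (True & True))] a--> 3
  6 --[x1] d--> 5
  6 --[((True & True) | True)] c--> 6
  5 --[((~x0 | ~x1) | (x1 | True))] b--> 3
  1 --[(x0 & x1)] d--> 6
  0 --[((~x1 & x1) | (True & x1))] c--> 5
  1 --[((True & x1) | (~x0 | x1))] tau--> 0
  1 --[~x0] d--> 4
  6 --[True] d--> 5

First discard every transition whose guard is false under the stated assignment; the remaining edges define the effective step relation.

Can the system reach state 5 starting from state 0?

14 transition(s) survive guard evaluation.
depth 0: {0}
depth 1: {3}  total {0,3}
depth 2: {6}  total {0,3,6}
depth 3: {2,5}  total {0,2,3,5,6}
depth 4: {1}  total {0,1,2,3,5,6}
depth 5: {4}  total {0,1,2,3,4,5,6}
R = {0,1,2,3,4,5,6}
witness 5: c·tau·d

Answer: REACHABLE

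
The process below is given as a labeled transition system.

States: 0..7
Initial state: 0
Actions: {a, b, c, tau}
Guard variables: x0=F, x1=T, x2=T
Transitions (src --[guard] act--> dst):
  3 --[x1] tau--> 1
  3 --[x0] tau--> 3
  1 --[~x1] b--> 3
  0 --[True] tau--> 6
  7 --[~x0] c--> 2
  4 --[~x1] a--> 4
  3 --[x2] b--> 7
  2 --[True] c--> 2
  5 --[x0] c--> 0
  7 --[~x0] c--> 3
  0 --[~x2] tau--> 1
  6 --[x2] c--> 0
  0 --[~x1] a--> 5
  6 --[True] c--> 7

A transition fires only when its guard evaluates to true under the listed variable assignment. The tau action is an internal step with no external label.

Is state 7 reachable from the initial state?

Guard filter leaves 8 enabled edge(s).
L0 = {0}
L1 = {6}  now seen {0,6}
L2 = {7}  now seen {0,6,7}
L3 = {2,3}  now seen {0,2,3,6,7}
L4 = {1}  now seen {0,1,2,3,6,7}
Reachable = {0,1,2,3,6,7}
trace reaching 7: tau·c

Answer: REACHABLE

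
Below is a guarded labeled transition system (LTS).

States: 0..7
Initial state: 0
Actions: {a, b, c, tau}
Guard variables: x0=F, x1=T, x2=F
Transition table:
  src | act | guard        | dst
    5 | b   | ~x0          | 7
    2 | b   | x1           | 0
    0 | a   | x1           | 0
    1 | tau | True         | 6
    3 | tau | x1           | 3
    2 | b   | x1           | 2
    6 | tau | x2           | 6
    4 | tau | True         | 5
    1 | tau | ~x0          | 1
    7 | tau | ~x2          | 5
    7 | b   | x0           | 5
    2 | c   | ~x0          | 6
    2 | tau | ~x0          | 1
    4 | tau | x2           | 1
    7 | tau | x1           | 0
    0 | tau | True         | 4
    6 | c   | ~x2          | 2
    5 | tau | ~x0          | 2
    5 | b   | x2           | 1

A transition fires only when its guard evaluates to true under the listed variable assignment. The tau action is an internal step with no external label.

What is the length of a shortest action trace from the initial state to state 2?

Breadth-first toward 2:
  L0 = {0}
  L1 = {4}
  L2 = {5}
  L3 = {2,7}
2 enters at depth 3; path tau·tau·tau

Answer: 3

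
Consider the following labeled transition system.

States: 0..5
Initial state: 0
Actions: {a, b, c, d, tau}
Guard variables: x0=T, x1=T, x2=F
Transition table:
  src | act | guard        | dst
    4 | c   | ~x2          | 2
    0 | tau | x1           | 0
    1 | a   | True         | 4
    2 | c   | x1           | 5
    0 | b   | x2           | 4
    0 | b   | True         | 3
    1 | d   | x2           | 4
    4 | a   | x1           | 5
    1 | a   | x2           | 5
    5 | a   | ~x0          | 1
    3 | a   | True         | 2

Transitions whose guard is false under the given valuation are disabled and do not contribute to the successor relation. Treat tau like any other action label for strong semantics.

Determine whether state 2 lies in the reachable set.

Guard filter leaves 7 enabled edge(s).
depth 0: {0}
depth 1: {3}  cumulative {0,3}
depth 2: {2}  cumulative {0,2,3}
depth 3: {5}  cumulative {0,2,3,5}
R = {0,2,3,5}
Path to 2: b·a

Answer: REACHABLE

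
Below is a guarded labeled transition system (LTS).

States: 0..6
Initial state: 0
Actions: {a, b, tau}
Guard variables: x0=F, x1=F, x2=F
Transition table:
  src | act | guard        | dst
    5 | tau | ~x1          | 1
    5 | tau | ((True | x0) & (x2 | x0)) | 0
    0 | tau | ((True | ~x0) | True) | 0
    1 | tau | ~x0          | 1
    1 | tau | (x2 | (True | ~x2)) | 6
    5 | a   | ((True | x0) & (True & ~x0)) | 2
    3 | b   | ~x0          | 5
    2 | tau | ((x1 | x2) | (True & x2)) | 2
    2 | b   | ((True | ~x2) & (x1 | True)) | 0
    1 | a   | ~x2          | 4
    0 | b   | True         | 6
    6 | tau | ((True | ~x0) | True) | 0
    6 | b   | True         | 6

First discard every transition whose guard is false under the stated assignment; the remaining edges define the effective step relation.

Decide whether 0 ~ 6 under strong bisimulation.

Compute ~ classes (split until stable):
  round 0: {{0,1,2,3,4,5,6}}
  round 1: {{0,6},{1,5},{2,3},{4}}
  round 2: {{0,6},{1},{2},{3},{4},{5}}
Fixed point at round 3; 6 class(es).
[0]={0,6}  [6]={0,6}

Answer: BISIMILAR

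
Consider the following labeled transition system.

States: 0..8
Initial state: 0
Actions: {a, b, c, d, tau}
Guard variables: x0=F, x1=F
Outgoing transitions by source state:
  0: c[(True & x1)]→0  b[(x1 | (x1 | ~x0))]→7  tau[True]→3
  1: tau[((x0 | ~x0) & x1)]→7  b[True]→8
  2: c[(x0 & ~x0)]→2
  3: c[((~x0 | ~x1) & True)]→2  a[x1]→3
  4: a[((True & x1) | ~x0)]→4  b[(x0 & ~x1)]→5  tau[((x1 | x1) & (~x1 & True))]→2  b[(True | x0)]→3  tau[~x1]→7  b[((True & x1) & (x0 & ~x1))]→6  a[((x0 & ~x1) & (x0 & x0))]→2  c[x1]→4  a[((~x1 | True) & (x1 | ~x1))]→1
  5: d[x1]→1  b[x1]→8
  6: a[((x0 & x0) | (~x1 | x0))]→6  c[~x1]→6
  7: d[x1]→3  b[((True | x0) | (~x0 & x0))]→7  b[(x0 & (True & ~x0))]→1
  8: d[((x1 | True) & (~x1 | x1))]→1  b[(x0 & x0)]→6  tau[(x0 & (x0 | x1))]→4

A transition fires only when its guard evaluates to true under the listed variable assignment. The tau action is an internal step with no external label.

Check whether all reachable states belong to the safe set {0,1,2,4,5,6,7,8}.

Inv-set: {0,1,2,4,5,6,7,8}
R = {0,2,3,7}
  0: safe
  2: safe
  3: ✗ unsafe
  7: safe
reach 3 via tau — violates

Answer: INVARIANT VIOLATED at state 3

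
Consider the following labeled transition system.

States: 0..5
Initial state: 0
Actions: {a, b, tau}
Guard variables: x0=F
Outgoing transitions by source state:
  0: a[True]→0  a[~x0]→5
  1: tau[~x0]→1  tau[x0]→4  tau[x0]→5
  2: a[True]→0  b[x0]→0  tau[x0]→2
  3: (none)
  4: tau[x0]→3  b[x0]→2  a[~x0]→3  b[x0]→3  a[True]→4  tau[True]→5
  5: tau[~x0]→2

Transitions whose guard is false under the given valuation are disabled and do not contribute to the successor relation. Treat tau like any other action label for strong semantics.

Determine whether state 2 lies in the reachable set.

8 transition(s) survive guard evaluation.
Layer 0: {0}
Layer 1: {5}  total {0,5}
Layer 2: {2}  total {0,2,5}
Reach set: {0,2,5}
witness 2: a·tau

Answer: REACHABLE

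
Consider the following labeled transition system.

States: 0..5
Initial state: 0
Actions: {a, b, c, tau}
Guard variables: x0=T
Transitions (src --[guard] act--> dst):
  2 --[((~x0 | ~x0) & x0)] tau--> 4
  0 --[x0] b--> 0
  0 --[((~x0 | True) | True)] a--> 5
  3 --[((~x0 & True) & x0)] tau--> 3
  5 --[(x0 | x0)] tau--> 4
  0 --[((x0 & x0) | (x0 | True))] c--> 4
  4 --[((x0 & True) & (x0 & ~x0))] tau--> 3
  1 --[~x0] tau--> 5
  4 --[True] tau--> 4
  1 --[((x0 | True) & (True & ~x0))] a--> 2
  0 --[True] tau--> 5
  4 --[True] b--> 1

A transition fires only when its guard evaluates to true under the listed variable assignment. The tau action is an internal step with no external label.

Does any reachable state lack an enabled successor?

R = {0,1,4,5}
  0: a→5  b→0  c→4  tau→5  [4 exit(s)]
  1: ∅  [no exit]
  4: b→1  tau→4  [2 exit(s)]
  5: tau→4  [1 exit(s)]
Path to 1: c·b

Answer: DEADLOCK at state 1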